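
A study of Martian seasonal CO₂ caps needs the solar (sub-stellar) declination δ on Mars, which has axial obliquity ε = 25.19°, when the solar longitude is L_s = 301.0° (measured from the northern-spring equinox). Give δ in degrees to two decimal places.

sin δ = sin ε · sin L_s = sin 25.19° × sin 301.0° = -0.364829.
δ = arcsin(-0.364829) = -21.40°.

δ = -21.40°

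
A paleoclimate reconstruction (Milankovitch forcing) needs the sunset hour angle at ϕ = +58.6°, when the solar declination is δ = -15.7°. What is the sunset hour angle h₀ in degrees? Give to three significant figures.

cos h₀ = −tan ϕ · tan δ = −tan(+58.6°) × tan(-15.700°) = 0.4605, so h₀ = 1.0922 rad = 62.58°.

h₀ = 62.6°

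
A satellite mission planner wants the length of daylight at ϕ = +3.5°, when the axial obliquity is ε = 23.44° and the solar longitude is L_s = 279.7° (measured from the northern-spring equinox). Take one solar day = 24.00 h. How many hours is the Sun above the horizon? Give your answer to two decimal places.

Solar declination: sin δ = sin ε · sin L_s = sin 23.44° × sin 279.7° = -0.39210, so δ = -23.085°.
cos h₀ = −tan ϕ · tan δ = −tan(+3.5°) × tan(-23.085°) = 0.0261, so h₀ = 1.5447 rad = 88.51°.
Daylight = 2h₀/(2π) × 24.00 h = (1.5447/π) × 24.00 = 11.80 h.

11.80 h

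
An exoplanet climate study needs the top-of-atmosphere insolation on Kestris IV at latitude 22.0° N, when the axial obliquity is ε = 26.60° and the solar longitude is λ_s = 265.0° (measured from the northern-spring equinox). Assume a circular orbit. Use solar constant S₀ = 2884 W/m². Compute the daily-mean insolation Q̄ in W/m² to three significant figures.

Q̄ ≈ 536 W/m²

Solar declination: sin δ = sin ε · sin λ_s = sin 26.60° × sin 265.0° = -0.44606, so δ = -26.491°.
cos H₀ = −tan(+22.0°) tan(-26.491°) = 0.2014, H₀ = 1.3681 rad.
Bracket: H₀ sin φ sin δ + cos φ cos δ sin H₀ = 1.3681×0.37461×-0.44606 + 0.92718×0.89501×0.97952 = -0.228608 + 0.812840 = 0.584232.
Q̄ = (S₀/π) × [bracket] = (2884/π) × 0.584232 = 536.3 W/m².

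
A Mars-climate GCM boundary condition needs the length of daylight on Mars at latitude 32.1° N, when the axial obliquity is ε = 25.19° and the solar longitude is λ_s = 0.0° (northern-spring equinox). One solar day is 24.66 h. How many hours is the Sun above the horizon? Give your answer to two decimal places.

12.33 h

Solar declination: sin δ = sin ε · sin λ_s = sin 25.19° × sin 0.0° = 0.00000, so δ = +0.000°.
cos H₀ = −tan φ · tan δ = −tan(+32.1°) × tan(+0.000°) = -0.0000, so H₀ = 1.5708 rad = 90.00°.
Daylight = 2H₀/(2π) × 24.66 h = (1.5708/π) × 24.66 = 12.33 h.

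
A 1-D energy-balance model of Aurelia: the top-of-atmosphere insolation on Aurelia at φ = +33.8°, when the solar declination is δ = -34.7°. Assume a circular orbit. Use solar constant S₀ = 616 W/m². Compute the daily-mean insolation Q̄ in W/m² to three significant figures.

cos H₀ = −tan(+33.8°) tan(-34.700°) = 0.4635, H₀ = 1.0888 rad.
Bracket: H₀ sin φ sin δ + cos φ cos δ sin H₀ = 1.0888×0.55630×-0.56928 + 0.83098×0.82214×0.88607 = -0.344813 + 0.605347 = 0.260534.
Q̄ = (S₀/π) × [bracket] = (616/π) × 0.260534 = 51.09 W/m².

Q̄ ≈ 51.1 W/m²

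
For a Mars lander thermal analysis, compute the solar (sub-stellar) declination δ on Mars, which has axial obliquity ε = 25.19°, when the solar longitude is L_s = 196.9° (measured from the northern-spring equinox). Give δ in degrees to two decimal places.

sin δ = sin ε · sin L_s = sin 25.19° × sin 196.9° = -0.123729.
δ = arcsin(-0.123729) = -7.11°.

δ = -7.11°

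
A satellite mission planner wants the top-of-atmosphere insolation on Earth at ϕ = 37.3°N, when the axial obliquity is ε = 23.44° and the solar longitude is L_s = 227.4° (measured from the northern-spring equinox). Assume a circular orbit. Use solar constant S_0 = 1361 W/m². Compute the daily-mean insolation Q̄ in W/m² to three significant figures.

Solar declination: sin δ = sin ε · sin L_s = sin 23.44° × sin 227.4° = -0.29281, so δ = -17.026°.
cos h₀ = −tan(+37.3°) tan(-17.026°) = 0.2333, h₀ = 1.3353 rad.
Bracket: h₀ sin ϕ sin δ + cos ϕ cos δ sin h₀ = 1.3353×0.60599×-0.29281 + 0.79547×0.95617×0.97241 = -0.236936 + 0.739619 = 0.502683.
Q̄ = (S_0/π) × [bracket] = (1361/π) × 0.502683 = 217.8 W/m².

Q̄ ≈ 218 W/m²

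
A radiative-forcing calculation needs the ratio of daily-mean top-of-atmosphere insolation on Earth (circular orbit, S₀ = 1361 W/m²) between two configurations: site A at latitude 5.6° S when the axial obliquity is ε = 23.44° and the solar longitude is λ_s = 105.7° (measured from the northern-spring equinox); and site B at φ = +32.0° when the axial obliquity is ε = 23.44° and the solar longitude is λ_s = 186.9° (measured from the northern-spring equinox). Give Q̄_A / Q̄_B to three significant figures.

— Configuration A (φ=-5.6°):
Solar declination: sin δ = sin ε · sin λ_s = sin 23.44° × sin 105.7° = 0.38295, so δ = +22.516°.
cos H₀ = −tan(-5.6°) tan(+22.516°) = 0.0406, H₀ = 1.5301 rad.
Bracket: H₀ sin φ sin δ + cos φ cos δ sin H₀ = 1.5301×-0.09758×0.38295 + 0.99523×0.92377×0.99917 = -0.057177 + 0.918601 = 0.861424.
Q̄ = (S₀/π) × [bracket] = (1361/π) × 0.861424 = 373.19 W/m².
— Configuration B (φ=+32.0°):
Solar declination: sin δ = sin ε · sin λ_s = sin 23.44° × sin 186.9° = -0.04779, so δ = -2.739°.
cos H₀ = −tan(+32.0°) tan(-2.739°) = 0.0299, H₀ = 1.5409 rad.
Bracket: H₀ sin φ sin δ + cos φ cos δ sin H₀ = 1.5409×0.52992×-0.04779 + 0.84805×0.99886×0.99955 = -0.039023 + 0.846702 = 0.807679.
Q̄ = (S₀/π) × [bracket] = (1361/π) × 0.807679 = 349.90 W/m².
Ratio Q̄_A / Q̄_B = 373.19 / 349.90 = 1.067.

Q̄_A / Q̄_B ≈ 1.07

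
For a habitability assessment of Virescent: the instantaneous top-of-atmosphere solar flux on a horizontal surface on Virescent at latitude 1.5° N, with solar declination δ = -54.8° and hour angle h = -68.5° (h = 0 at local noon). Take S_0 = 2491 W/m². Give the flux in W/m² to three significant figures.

473 W/m²

cos θ_z = sin ϕ sin δ + cos ϕ cos δ cos h = -0.021390 + 0.211191 = 0.189801.
Flux = S_0 · cos θ_z = 2491 × 0.189801 = 472.8 W/m².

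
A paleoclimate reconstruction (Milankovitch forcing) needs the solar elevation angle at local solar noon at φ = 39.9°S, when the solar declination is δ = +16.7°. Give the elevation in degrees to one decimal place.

33.4°

At local noon the hour angle is zero, so the zenith angle equals |φ − δ| = |-39.9° − (+16.700°)| = 56.600°.
Elevation = 90° − 56.600° = 33.4°.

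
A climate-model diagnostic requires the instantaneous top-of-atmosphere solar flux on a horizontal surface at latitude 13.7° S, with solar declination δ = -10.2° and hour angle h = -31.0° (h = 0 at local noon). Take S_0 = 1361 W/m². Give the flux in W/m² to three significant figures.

1.17e+03 W/m²

cos θ_z = sin ϕ sin δ + cos ϕ cos δ cos h = 0.041940 + 0.819619 = 0.861559.
Flux = S_0 · cos θ_z = 1361 × 0.861559 = 1173 W/m².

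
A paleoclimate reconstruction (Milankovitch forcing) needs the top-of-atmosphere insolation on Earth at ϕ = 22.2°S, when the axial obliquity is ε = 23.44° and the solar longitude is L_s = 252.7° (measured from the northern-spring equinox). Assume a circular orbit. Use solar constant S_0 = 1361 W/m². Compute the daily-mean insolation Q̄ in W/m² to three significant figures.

Solar declination: sin δ = sin ε · sin L_s = sin 23.44° × sin 252.7° = -0.37979, so δ = -22.321°.
cos h₀ = −tan(-22.2°) tan(-22.321°) = -0.1675, h₀ = 1.7391 rad.
Bracket: h₀ sin ϕ sin δ + cos ϕ cos δ sin h₀ = 1.7391×-0.37784×-0.37979 + 0.92587×0.92507×0.98586 = 0.249561 + 0.844384 = 1.093945.
Q̄ = (S_0/π) × [bracket] = (1361/π) × 1.093945 = 473.9 W/m².

Q̄ ≈ 474 W/m²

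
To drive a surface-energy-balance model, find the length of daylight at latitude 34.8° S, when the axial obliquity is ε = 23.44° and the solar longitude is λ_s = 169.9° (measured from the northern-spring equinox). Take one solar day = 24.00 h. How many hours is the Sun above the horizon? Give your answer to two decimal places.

11.63 h

Solar declination: sin δ = sin ε · sin λ_s = sin 23.44° × sin 169.9° = 0.06976, so δ = +4.000°.
cos H₀ = −tan φ · tan δ = −tan(-34.8°) × tan(+4.000°) = 0.0486, so H₀ = 1.5222 rad = 87.21°.
Daylight = 2H₀/(2π) × 24.00 h = (1.5222/π) × 24.00 = 11.63 h.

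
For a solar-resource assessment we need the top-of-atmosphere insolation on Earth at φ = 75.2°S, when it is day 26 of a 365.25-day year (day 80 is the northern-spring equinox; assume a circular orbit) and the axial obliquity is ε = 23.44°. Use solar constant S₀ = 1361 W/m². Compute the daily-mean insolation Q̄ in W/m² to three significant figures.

Q̄ ≈ 419 W/m²

Solar longitude: λ_s = 360° × (26 − 80)/365.25 = -53.224°, i.e. -53.224° + 360° = 306.776°.
sin δ = sin 23.44° × sin 306.776° = -0.31862, so δ = -18.580°.
cos H₀ = −tan(-75.2°) tan(-18.580°) = -1.2722 ≤ −1 ⇒ polar day, H₀ = π.
Bracket: H₀ sin φ sin δ + cos φ cos δ sin H₀ = 3.1416×-0.96682×-0.31862 + 0.25545×0.94788×0.00000 = 0.967764 + 0.000000 = 0.967764.
Q̄ = (S₀/π) × [bracket] = (1361/π) × 0.967764 = 419.3 W/m².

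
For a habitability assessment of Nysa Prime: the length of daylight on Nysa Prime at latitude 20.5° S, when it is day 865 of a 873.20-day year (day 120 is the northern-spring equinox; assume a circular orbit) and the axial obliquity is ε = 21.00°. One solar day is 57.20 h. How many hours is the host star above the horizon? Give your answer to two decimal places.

Solar longitude: λ_s = 360° × (865 − 120)/873.20 = 307.146°.
sin δ = sin 21.00° × sin 307.146° = -0.28565, so δ = -16.598°.
cos H₀ = −tan φ · tan δ = −tan(-20.5°) × tan(-16.598°) = -0.1114, so H₀ = 1.6825 rad = 96.40°.
Daylight = 2H₀/(2π) × 57.20 h = (1.6825/π) × 57.20 = 30.63 h.

30.63 h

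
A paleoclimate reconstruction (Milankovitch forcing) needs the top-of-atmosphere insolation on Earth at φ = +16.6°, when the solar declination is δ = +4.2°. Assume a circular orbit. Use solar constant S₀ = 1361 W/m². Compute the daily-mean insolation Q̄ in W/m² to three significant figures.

cos H₀ = −tan(+16.6°) tan(+4.200°) = -0.0219, H₀ = 1.5927 rad.
Bracket: H₀ sin φ sin δ + cos φ cos δ sin H₀ = 1.5927×0.28569×0.07324 + 0.95832×0.99731×0.99976 = 0.033326 + 0.955513 = 0.988839.
Q̄ = (S₀/π) × [bracket] = (1361/π) × 0.988839 = 428.4 W/m².

Q̄ ≈ 428 W/m²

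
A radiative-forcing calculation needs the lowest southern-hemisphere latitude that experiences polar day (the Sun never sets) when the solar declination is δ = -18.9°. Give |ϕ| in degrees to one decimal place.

|ϕ| = 71.1°

Polar day requires cos h₀ = −tan ϕ tan δ ≤ −1, i.e. tan ϕ tan δ ≥ 1.
The boundary is |tan ϕ| · |tan δ| = 1, so |ϕ| = 90° − |δ| = 90° − 18.9° = 71.1° in the southern hemisphere.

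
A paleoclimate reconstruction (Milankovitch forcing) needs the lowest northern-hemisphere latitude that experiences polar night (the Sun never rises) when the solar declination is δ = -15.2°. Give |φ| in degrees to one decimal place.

|φ| = 74.8°

Polar night requires cos H₀ = −tan φ tan δ ≥ 1, i.e. tan φ tan δ ≤ −1.
The boundary is |tan φ| · |tan δ| = 1, so |φ| = 90° − |δ| = 90° − 15.2° = 74.8° in the northern hemisphere.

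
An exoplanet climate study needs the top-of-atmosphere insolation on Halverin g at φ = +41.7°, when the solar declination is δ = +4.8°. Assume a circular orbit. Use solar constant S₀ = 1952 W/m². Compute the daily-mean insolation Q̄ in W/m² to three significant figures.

Q̄ ≈ 518 W/m²

cos H₀ = −tan(+41.7°) tan(+4.800°) = -0.0748, H₀ = 1.6457 rad.
Bracket: H₀ sin φ sin δ + cos φ cos δ sin H₀ = 1.6457×0.66523×0.08368 + 0.74664×0.99649×0.99720 = 0.091610 + 0.741936 = 0.833546.
Q̄ = (S₀/π) × [bracket] = (1952/π) × 0.833546 = 517.9 W/m².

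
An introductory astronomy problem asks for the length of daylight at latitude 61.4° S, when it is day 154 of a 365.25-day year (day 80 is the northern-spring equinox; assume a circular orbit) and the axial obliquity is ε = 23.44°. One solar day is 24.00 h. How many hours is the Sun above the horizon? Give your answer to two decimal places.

Solar longitude: λ_s = 360° × (154 − 80)/365.25 = 72.936°.
sin δ = sin 23.44° × sin 72.936° = 0.38028, so δ = +22.351°.
cos H₀ = −tan φ · tan δ = −tan(-61.4°) × tan(+22.351°) = 0.7541, so H₀ = 0.7165 rad = 41.05°.
Daylight = 2H₀/(2π) × 24.00 h = (0.7165/π) × 24.00 = 5.47 h.

5.47 h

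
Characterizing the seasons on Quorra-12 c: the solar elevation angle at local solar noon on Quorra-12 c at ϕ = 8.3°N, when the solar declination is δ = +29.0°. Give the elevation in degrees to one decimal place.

69.3°

At local noon the hour angle is zero, so the zenith angle equals |ϕ − δ| = |+8.3° − (+29.000°)| = 20.700°.
Elevation = 90° − 20.700° = 69.3°.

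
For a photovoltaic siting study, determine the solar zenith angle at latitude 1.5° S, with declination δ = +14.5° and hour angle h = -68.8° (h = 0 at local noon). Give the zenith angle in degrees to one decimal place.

cos θ_z = sin φ sin δ + cos φ cos δ cos h = -0.006554 + 0.349986 = 0.343432.
θ_z = arccos(0.343432) = 69.9°.

θ_z = 69.9°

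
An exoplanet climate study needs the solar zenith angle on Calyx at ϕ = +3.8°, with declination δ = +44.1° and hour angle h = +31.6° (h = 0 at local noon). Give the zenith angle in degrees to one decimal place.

cos θ_z = sin ϕ sin δ + cos ϕ cos δ cos h = 0.046121 + 0.610303 = 0.656424.
θ_z = arccos(0.656424) = 49.0°.

θ_z = 49.0°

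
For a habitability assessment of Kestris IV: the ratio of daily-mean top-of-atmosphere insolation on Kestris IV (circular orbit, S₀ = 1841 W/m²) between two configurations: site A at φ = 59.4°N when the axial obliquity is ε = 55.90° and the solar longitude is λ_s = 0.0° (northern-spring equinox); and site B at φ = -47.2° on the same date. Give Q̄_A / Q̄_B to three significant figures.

— Configuration A (φ=+59.4°):
Solar declination: sin δ = sin ε · sin λ_s = sin 55.90° × sin 0.0° = 0.00000, so δ = +0.000°.
cos H₀ = −tan(+59.4°) tan(+0.000°) = -0.0000, H₀ = 1.5708 rad.
Bracket: H₀ sin φ sin δ + cos φ cos δ sin H₀ = 1.5708×0.86074×0.00000 + 0.50904×1.00000×1.00000 = 0.000000 + 0.509040 = 0.509040.
Q̄ = (S₀/π) × [bracket] = (1841/π) × 0.509040 = 298.30 W/m².
— Configuration B (φ=-47.2°):
cos H₀ = −tan(-47.2°) tan(+0.000°) = 0.0000, H₀ = 1.5708 rad.
Bracket: H₀ sin φ sin δ + cos φ cos δ sin H₀ = 1.5708×-0.73373×0.00000 + 0.67944×1.00000×1.00000 = -0.000000 + 0.679440 = 0.679440.
Q̄ = (S₀/π) × [bracket] = (1841/π) × 0.679440 = 398.16 W/m².
Ratio Q̄_A / Q̄_B = 298.30 / 398.16 = 0.7492.

Q̄_A / Q̄_B ≈ 0.749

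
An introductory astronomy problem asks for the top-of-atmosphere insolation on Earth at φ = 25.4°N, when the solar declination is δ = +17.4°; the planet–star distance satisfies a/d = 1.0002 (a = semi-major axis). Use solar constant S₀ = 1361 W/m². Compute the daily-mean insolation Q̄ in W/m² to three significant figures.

Q̄ ≈ 465 W/m²

cos H₀ = −tan(+25.4°) tan(+17.400°) = -0.1488, H₀ = 1.7202 rad.
Bracket: H₀ sin φ sin δ + cos φ cos δ sin H₀ = 1.7202×0.42894×0.29904 + 0.90334×0.95424×0.98887 = 0.220650 + 0.852409 = 1.073059.
Inverse-square distance factor (a/d)² = 1.0002² = 1.000400.
Q̄ = (S₀/π) × 1.000400 × [bracket] = (1361/π) × 1.000400 × 1.073059 = 465.1 W/m².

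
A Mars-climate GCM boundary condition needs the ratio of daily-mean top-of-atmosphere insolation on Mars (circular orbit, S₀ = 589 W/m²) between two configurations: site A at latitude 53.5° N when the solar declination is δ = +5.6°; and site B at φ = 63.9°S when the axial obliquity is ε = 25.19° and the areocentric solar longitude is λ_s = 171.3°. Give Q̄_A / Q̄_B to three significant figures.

— Configuration A (φ=+53.5°):
cos H₀ = −tan(+53.5°) tan(+5.600°) = -0.1325, H₀ = 1.7037 rad.
Bracket: H₀ sin φ sin δ + cos φ cos δ sin H₀ = 1.7037×0.80386×0.09758 + 0.59482×0.99523×0.99118 = 0.133639 + 0.586761 = 0.720400.
Q̄ = (S₀/π) × [bracket] = (589/π) × 0.720400 = 135.06 W/m².
— Configuration B (φ=-63.9°):
sin δ = sin 25.19° × sin 171.3° = 0.06438, so δ = +3.691°.
cos H₀ = −tan(-63.9°) tan(+3.691°) = 0.1317, H₀ = 1.4387 rad.
Bracket: H₀ sin φ sin δ + cos φ cos δ sin H₀ = 1.4387×-0.89803×0.06438 + 0.43994×0.99793×0.99129 = -0.083179 + 0.435205 = 0.352026.
Q̄ = (S₀/π) × [bracket] = (589/π) × 0.352026 = 65.999 W/m².
Ratio Q̄_A / Q̄_B = 135.06 / 65.999 = 2.046.

Q̄_A / Q̄_B ≈ 2.05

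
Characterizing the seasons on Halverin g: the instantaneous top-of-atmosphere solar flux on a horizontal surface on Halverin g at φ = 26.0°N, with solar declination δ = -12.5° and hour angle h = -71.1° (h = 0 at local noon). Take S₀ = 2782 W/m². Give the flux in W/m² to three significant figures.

cos θ_z = sin φ sin δ + cos φ cos δ cos h = -0.094881 + 0.284234 = 0.189353.
Flux = S₀ · cos θ_z = 2782 × 0.189353 = 526.8 W/m².

527 W/m²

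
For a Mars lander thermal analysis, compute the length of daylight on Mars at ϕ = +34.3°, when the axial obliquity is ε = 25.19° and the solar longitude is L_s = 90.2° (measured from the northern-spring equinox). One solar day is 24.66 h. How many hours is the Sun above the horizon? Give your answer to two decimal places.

Solar declination: sin δ = sin ε · sin L_s = sin 25.19° × sin 90.2° = 0.42562, so δ = +25.190°.
cos h₀ = −tan ϕ · tan δ = −tan(+34.3°) × tan(+25.190°) = -0.3208, so h₀ = 1.8974 rad = 108.71°.
Daylight = 2h₀/(2π) × 24.66 h = (1.8974/π) × 24.66 = 14.89 h.

14.89 h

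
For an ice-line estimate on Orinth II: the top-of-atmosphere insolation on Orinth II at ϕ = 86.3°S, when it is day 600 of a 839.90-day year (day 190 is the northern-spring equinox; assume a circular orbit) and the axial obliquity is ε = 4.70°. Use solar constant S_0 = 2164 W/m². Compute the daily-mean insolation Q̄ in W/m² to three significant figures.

Q̄ ≈ 38.1 W/m²

Solar longitude: L_s = 360° × (600 − 190)/839.90 = 175.735°.
sin δ = sin 4.70° × sin 175.735° = 0.00609, so δ = +0.349°.
cos h₀ = −tan(-86.3°) tan(+0.349°) = 0.0942, h₀ = 1.4764 rad.
Bracket: h₀ sin ϕ sin δ + cos ϕ cos δ sin h₀ = 1.4764×-0.99792×0.00609 + 0.06453×0.99998×0.99555 = -0.008973 + 0.064242 = 0.055269.
Q̄ = (S_0/π) × [bracket] = (2164/π) × 0.055269 = 38.07 W/m².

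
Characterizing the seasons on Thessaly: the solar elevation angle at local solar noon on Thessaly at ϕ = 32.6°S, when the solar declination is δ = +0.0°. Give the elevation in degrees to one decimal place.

At local noon the hour angle is zero, so the zenith angle equals |ϕ − δ| = |-32.6° − (+0.000°)| = 32.600°.
Elevation = 90° − 32.600° = 57.4°.

57.4°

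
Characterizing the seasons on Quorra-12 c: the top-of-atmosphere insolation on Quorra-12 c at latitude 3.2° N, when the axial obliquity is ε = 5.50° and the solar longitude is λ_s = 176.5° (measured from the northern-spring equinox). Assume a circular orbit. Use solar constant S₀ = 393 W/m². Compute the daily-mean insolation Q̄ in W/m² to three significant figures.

Solar declination: sin δ = sin ε · sin λ_s = sin 5.50° × sin 176.5° = 0.00585, so δ = +0.335°.
cos H₀ = −tan(+3.2°) tan(+0.335°) = -0.0003, H₀ = 1.5711 rad.
Bracket: H₀ sin φ sin δ + cos φ cos δ sin H₀ = 1.5711×0.05582×0.00585 + 0.99844×0.99998×1.00000 = 0.000513 + 0.998420 = 0.998933.
Q̄ = (S₀/π) × [bracket] = (393/π) × 0.998933 = 125.0 W/m².

Q̄ ≈ 125 W/m²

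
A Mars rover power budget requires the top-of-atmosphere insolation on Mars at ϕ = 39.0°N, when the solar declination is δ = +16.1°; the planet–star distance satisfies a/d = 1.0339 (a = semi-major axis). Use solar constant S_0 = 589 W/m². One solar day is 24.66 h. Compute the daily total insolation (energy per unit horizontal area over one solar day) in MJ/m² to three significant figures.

cos h₀ = −tan(+39.0°) tan(+16.100°) = -0.2337, h₀ = 1.8067 rad.
Bracket: h₀ sin ϕ sin δ + cos ϕ cos δ sin h₀ = 1.8067×0.62932×0.27731 + 0.77715×0.96078×0.97230 = 0.315299 + 0.725987 = 1.041286.
Inverse-square distance factor (a/d)² = 1.0339² = 1.068949.
Q̄ = (S_0/π) × 1.068949 × [bracket] = (589/π) × 1.068949 × 1.041286 = 208.69 W/m².
Daily total = Q̄ × 24.66 h × 3600 s/h = 208.69 × 24.66 × 3600 / 10⁶ = 18.53 MJ/m².

18.5 MJ/m²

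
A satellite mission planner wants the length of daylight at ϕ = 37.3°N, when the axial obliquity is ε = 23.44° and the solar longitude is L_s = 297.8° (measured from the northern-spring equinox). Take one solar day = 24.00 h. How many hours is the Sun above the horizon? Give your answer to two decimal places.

Solar declination: sin δ = sin ε · sin L_s = sin 23.44° × sin 297.8° = -0.35188, so δ = -20.602°.
cos h₀ = −tan ϕ · tan δ = −tan(+37.3°) × tan(-20.602°) = 0.2864, so h₀ = 1.2804 rad = 73.36°.
Daylight = 2h₀/(2π) × 24.00 h = (1.2804/π) × 24.00 = 9.78 h.

9.78 h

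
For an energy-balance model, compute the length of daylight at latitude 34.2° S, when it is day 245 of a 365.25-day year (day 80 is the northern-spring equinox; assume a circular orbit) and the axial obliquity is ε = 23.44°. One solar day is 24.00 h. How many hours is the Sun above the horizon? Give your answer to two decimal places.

Solar longitude: λ_s = 360° × (245 − 80)/365.25 = 162.628°.
sin δ = sin 23.44° × sin 162.628° = 0.11877, so δ = +6.821°.
cos H₀ = −tan φ · tan δ = −tan(-34.2°) × tan(+6.821°) = 0.0813, so H₀ = 1.4894 rad = 85.34°.
Daylight = 2H₀/(2π) × 24.00 h = (1.4894/π) × 24.00 = 11.38 h.

11.38 h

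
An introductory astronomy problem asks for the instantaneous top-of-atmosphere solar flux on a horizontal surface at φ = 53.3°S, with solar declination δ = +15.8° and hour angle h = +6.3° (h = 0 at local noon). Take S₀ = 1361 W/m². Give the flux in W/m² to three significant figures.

481 W/m²

cos θ_z = sin φ sin δ + cos φ cos δ cos h = -0.218308 + 0.571573 = 0.353265.
Flux = S₀ · cos θ_z = 1361 × 0.353265 = 480.8 W/m².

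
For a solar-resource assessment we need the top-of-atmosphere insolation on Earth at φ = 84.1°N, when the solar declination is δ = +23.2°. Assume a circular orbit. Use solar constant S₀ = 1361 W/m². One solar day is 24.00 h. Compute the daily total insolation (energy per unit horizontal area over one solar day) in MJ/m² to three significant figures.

46.1 MJ/m²

cos H₀ = −tan(+84.1°) tan(+23.200°) = -4.1475 ≤ −1 ⇒ polar day, H₀ = π.
Bracket: H₀ sin φ sin δ + cos φ cos δ sin H₀ = 3.1416×0.99470×0.39394 + 0.10279×0.91914×0.00000 = 1.231043 + 0.000000 = 1.231043.
Q̄ = (S₀/π) × [bracket] = (1361/π) × 1.231043 = 533.31 W/m².
Daily total = Q̄ × 24.00 h × 3600 s/h = 533.31 × 24.00 × 3600 / 10⁶ = 46.08 MJ/m².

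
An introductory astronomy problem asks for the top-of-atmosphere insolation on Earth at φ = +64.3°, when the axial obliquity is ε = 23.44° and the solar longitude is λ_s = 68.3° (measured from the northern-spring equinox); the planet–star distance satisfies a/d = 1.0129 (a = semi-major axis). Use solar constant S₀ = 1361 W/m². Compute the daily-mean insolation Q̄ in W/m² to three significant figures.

Q̄ ≈ 477 W/m²

Solar declination: sin δ = sin ε · sin λ_s = sin 23.44° × sin 68.3° = 0.36960, so δ = +21.691°.
cos H₀ = −tan(+64.3°) tan(+21.691°) = -0.8265, H₀ = 2.5436 rad.
Bracket: H₀ sin φ sin δ + cos φ cos δ sin H₀ = 2.5436×0.90108×0.36960 + 0.43366×0.92919×0.56295 = 0.847118 + 0.226842 = 1.073960.
Inverse-square distance factor (a/d)² = 1.0129² = 1.025966.
Q̄ = (S₀/π) × 1.025966 × [bracket] = (1361/π) × 1.025966 × 1.073960 = 477.3 W/m².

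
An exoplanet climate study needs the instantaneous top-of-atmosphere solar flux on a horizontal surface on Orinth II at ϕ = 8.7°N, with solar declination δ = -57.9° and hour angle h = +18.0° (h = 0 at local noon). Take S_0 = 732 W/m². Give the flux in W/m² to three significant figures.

cos θ_z = sin ϕ sin δ + cos ϕ cos δ cos h = -0.128136 + 0.499575 = 0.371439.
Flux = S_0 · cos θ_z = 732 × 0.371439 = 271.9 W/m².

272 W/m²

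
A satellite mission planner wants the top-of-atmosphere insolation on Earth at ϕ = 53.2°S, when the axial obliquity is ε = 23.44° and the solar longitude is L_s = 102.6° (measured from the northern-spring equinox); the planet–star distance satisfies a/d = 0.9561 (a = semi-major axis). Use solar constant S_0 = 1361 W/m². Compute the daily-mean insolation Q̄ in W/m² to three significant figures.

Solar declination: sin δ = sin ε · sin L_s = sin 23.44° × sin 102.6° = 0.38821, so δ = +22.843°.
cos h₀ = −tan(-53.2°) tan(+22.843°) = 0.5631, h₀ = 0.9727 rad.
Bracket: h₀ sin ϕ sin δ + cos ϕ cos δ sin h₀ = 0.9727×-0.80073×0.38821 + 0.59902×0.92157×0.82639 = -0.302365 + 0.456199 = 0.153834.
Inverse-square distance factor (a/d)² = 0.9561² = 0.914127.
Q̄ = (S_0/π) × 0.914127 × [bracket] = (1361/π) × 0.914127 × 0.153834 = 60.92 W/m².

Q̄ ≈ 60.9 W/m²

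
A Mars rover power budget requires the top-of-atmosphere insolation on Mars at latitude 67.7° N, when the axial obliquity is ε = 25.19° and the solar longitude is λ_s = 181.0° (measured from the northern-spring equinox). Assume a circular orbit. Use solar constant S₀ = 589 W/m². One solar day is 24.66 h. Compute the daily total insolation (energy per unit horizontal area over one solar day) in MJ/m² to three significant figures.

6.14 MJ/m²

Solar declination: sin δ = sin ε · sin λ_s = sin 25.19° × sin 181.0° = -0.00743, so δ = -0.426°.
cos H₀ = −tan(+67.7°) tan(-0.426°) = 0.0181, H₀ = 1.5527 rad.
Bracket: H₀ sin φ sin δ + cos φ cos δ sin H₀ = 1.5527×0.92521×-0.00743 + 0.37946×0.99997×0.99984 = -0.010674 + 0.379388 = 0.368714.
Q̄ = (S₀/π) × [bracket] = (589/π) × 0.368714 = 69.128 W/m².
Daily total = Q̄ × 24.66 h × 3600 s/h = 69.128 × 24.66 × 3600 / 10⁶ = 6.137 MJ/m².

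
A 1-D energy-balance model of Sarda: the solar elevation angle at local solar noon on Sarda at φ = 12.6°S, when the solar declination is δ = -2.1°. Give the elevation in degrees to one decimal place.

79.5°

At local noon the hour angle is zero, so the zenith angle equals |φ − δ| = |-12.6° − (-2.100°)| = 10.500°.
Elevation = 90° − 10.500° = 79.5°.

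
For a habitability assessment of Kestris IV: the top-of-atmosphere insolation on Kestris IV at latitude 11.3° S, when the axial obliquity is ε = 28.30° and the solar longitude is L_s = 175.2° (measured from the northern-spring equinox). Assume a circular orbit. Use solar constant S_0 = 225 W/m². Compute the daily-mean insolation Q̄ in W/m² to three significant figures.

Q̄ ≈ 69.3 W/m²

Solar declination: sin δ = sin ε · sin L_s = sin 28.30° × sin 175.2° = 0.03967, so δ = +2.274°.
cos h₀ = −tan(-11.3°) tan(+2.274°) = 0.0079, h₀ = 1.5629 rad.
Bracket: h₀ sin ϕ sin δ + cos ϕ cos δ sin h₀ = 1.5629×-0.19595×0.03967 + 0.98061×0.99921×0.99997 = -0.012149 + 0.979806 = 0.967657.
Q̄ = (S_0/π) × [bracket] = (225/π) × 0.967657 = 69.30 W/m².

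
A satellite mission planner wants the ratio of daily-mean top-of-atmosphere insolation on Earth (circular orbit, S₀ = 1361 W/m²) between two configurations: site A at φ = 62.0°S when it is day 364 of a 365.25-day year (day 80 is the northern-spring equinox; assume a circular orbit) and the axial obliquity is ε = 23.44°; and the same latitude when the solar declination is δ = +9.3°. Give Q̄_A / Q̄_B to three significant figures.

— Configuration A (φ=-62.0°):
Solar longitude: λ_s = 360° × (364 − 80)/365.25 = 279.918°.
sin δ = sin 23.44° × sin 279.918° = -0.39184, so δ = -23.069°.
cos H₀ = −tan(-62.0°) tan(-23.069°) = -0.8010, H₀ = 2.4998 rad.
Bracket: H₀ sin φ sin δ + cos φ cos δ sin H₀ = 2.4998×-0.88295×-0.39184 + 0.46947×0.92003×0.59866 = 0.864869 + 0.258577 = 1.123446.
Q̄ = (S₀/π) × [bracket] = (1361/π) × 1.123446 = 486.70 W/m².
— Configuration B (φ=-62.0°):
cos H₀ = −tan(-62.0°) tan(+9.300°) = 0.3080, H₀ = 1.2577 rad.
Bracket: H₀ sin φ sin δ + cos φ cos δ sin H₀ = 1.2577×-0.88295×0.16160 + 0.46947×0.98686×0.95139 = -0.179455 + 0.440780 = 0.261325.
Q̄ = (S₀/π) × [bracket] = (1361/π) × 0.261325 = 113.21 W/m².
Ratio Q̄_A / Q̄_B = 486.70 / 113.21 = 4.299.

Q̄_A / Q̄_B ≈ 4.30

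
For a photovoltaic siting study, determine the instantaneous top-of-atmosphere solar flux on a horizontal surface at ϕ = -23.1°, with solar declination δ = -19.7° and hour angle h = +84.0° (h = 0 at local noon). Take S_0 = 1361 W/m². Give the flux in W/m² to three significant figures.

303 W/m²

cos θ_z = sin ϕ sin δ + cos ϕ cos δ cos h = 0.132255 + 0.090520 = 0.222775.
Flux = S_0 · cos θ_z = 1361 × 0.222775 = 303.2 W/m².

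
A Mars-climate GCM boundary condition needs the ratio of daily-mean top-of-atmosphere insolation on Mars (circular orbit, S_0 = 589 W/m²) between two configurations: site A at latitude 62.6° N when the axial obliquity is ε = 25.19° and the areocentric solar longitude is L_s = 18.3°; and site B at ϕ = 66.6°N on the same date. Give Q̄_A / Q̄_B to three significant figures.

— Configuration A (ϕ=+62.6°):
sin δ = sin 25.19° × sin 18.3° = 0.13364, so δ = +7.680°.
cos h₀ = −tan(+62.6°) tan(+7.680°) = -0.2602, h₀ = 1.8340 rad.
Bracket: h₀ sin ϕ sin δ + cos ϕ cos δ sin h₀ = 1.8340×0.88782×0.13364 + 0.46020×0.99103×0.96557 = 0.217601 + 0.440369 = 0.657970.
Q̄ = (S_0/π) × [bracket] = (589/π) × 0.657970 = 123.36 W/m².
— Configuration B (ϕ=+66.6°):
cos h₀ = −tan(+66.6°) tan(+7.680°) = -0.3116, h₀ = 1.8877 rad.
Bracket: h₀ sin ϕ sin δ + cos ϕ cos δ sin h₀ = 1.8877×0.91775×0.13364 + 0.39715×0.99103×0.95021 = 0.231523 + 0.373991 = 0.605514.
Q̄ = (S_0/π) × [bracket] = (589/π) × 0.605514 = 113.52 W/m².
Ratio Q̄_A / Q̄_B = 123.36 / 113.52 = 1.087.

Q̄_A / Q̄_B ≈ 1.09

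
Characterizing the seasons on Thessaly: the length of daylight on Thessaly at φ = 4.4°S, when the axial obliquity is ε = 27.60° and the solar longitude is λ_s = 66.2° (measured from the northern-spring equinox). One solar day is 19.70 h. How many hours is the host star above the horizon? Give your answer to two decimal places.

Solar declination: sin δ = sin ε · sin λ_s = sin 27.60° × sin 66.2° = 0.42390, so δ = +25.081°.
cos H₀ = −tan φ · tan δ = −tan(-4.4°) × tan(+25.081°) = 0.0360, so H₀ = 1.5348 rad = 87.94°.
Daylight = 2H₀/(2π) × 19.70 h = (1.5348/π) × 19.70 = 9.62 h.

9.62 h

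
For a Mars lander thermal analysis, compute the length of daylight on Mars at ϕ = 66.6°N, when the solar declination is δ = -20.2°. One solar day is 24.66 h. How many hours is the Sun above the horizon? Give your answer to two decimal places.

4.35 h

cos h₀ = −tan ϕ · tan δ = −tan(+66.6°) × tan(-20.200°) = 0.8502, so h₀ = 0.5544 rad = 31.76°.
Daylight = 2h₀/(2π) × 24.66 h = (0.5544/π) × 24.66 = 4.35 h.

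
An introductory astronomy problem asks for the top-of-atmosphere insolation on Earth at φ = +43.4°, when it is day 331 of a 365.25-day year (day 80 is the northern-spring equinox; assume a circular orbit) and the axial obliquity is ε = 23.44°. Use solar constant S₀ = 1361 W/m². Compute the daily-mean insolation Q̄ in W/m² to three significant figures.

Solar longitude: λ_s = 360° × (331 − 80)/365.25 = 247.392°.
sin δ = sin 23.44° × sin 247.392° = -0.36722, so δ = -21.544°.
cos H₀ = −tan(+43.4°) tan(-21.544°) = 0.3733, H₀ = 1.1882 rad.
Bracket: H₀ sin φ sin δ + cos φ cos δ sin H₀ = 1.1882×0.68709×-0.36722 + 0.72657×0.93013×0.92769 = -0.299799 + 0.626937 = 0.327138.
Q̄ = (S₀/π) × [bracket] = (1361/π) × 0.327138 = 141.7 W/m².

Q̄ ≈ 142 W/m²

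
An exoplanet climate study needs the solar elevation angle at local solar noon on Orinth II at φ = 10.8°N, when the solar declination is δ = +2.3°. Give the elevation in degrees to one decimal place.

At local noon the hour angle is zero, so the zenith angle equals |φ − δ| = |+10.8° − (+2.300°)| = 8.500°.
Elevation = 90° − 8.500° = 81.5°.

81.5°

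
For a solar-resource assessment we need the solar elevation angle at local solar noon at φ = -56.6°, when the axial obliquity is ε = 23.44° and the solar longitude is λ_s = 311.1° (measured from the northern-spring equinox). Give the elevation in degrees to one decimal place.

50.8°

Solar declination: sin δ = sin ε · sin λ_s = sin 23.44° × sin 311.1° = -0.29976, so δ = -17.443°.
At local noon the hour angle is zero, so the zenith angle equals |φ − δ| = |-56.6° − (-17.443°)| = 39.157°.
Elevation = 90° − 39.157° = 50.8°.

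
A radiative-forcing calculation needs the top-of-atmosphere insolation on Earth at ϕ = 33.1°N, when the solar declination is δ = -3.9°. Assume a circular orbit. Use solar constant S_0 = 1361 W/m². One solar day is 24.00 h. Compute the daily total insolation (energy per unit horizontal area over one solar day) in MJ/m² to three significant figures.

cos h₀ = −tan(+33.1°) tan(-3.900°) = 0.0444, h₀ = 1.5263 rad.
Bracket: h₀ sin ϕ sin δ + cos ϕ cos δ sin h₀ = 1.5263×0.54610×-0.06802 + 0.83772×0.99768×0.99901 = -0.056696 + 0.834949 = 0.778253.
Q̄ = (S_0/π) × [bracket] = (1361/π) × 0.778253 = 337.15 W/m².
Daily total = Q̄ × 24.00 h × 3600 s/h = 337.15 × 24.00 × 3600 / 10⁶ = 29.13 MJ/m².

29.1 MJ/m²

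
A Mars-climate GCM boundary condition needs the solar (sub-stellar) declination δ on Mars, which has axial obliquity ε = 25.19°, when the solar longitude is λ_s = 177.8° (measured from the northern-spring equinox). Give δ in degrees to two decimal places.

sin δ = sin ε · sin λ_s = sin 25.19° × sin 177.8° = 0.016339.
δ = arcsin(0.016339) = +0.94°.

δ = +0.94°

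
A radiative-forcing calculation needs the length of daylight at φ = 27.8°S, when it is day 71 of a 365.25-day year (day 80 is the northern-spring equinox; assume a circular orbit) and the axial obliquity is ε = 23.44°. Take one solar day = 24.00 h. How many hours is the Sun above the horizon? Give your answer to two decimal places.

12.25 h

Solar longitude: λ_s = 360° × (71 − 80)/365.25 = -8.871°, i.e. -8.871° + 360° = 351.129°.
sin δ = sin 23.44° × sin 351.129° = -0.06134, so δ = -3.517°.
cos H₀ = −tan φ · tan δ = −tan(-27.8°) × tan(-3.517°) = -0.0324, so H₀ = 1.6032 rad = 91.86°.
Daylight = 2H₀/(2π) × 24.00 h = (1.6032/π) × 24.00 = 12.25 h.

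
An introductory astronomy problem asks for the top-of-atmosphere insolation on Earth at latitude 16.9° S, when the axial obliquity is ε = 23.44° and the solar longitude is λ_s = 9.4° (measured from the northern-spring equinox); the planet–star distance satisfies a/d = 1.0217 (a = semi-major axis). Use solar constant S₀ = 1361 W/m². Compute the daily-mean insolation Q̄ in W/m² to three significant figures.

Solar declination: sin δ = sin ε · sin λ_s = sin 23.44° × sin 9.4° = 0.06497, so δ = +3.725°.
cos H₀ = −tan(-16.9°) tan(+3.725°) = 0.0198, H₀ = 1.5510 rad.
Bracket: H₀ sin φ sin δ + cos φ cos δ sin H₀ = 1.5510×-0.29070×0.06497 + 0.95681×0.99789×0.99980 = -0.029293 + 0.954600 = 0.925307.
Inverse-square distance factor (a/d)² = 1.0217² = 1.043871.
Q̄ = (S₀/π) × 1.043871 × [bracket] = (1361/π) × 1.043871 × 0.925307 = 418.4 W/m².

Q̄ ≈ 418 W/m²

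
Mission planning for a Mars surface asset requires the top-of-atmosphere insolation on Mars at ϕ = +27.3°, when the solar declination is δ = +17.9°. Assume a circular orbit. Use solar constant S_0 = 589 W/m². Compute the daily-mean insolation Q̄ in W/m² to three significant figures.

cos h₀ = −tan(+27.3°) tan(+17.900°) = -0.1667, h₀ = 1.7383 rad.
Bracket: h₀ sin ϕ sin δ + cos ϕ cos δ sin h₀ = 1.7383×0.45865×0.30736 + 0.88862×0.95159×0.98601 = 0.245049 + 0.833772 = 1.078821.
Q̄ = (S_0/π) × [bracket] = (589/π) × 1.078821 = 202.3 W/m².

Q̄ ≈ 202 W/m²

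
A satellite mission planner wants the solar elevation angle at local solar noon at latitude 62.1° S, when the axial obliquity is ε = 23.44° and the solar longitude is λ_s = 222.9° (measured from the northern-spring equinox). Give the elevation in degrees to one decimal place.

43.6°

Solar declination: sin δ = sin ε · sin λ_s = sin 23.44° × sin 222.9° = -0.27078, so δ = -15.711°.
At local noon the hour angle is zero, so the zenith angle equals |φ − δ| = |-62.1° − (-15.711°)| = 46.389°.
Elevation = 90° − 46.389° = 43.6°.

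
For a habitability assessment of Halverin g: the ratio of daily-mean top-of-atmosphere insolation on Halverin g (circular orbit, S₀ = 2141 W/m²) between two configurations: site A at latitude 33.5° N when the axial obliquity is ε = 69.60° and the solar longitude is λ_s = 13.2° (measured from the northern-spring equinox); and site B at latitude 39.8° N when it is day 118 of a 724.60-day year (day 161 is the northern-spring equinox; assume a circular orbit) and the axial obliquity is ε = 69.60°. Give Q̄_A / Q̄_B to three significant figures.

Q̄_A / Q̄_B ≈ 2.45

— Configuration A (φ=+33.5°):
Solar declination: sin δ = sin ε · sin λ_s = sin 69.60° × sin 13.2° = 0.21403, so δ = +12.359°.
cos H₀ = −tan(+33.5°) tan(+12.359°) = -0.1450, H₀ = 1.7163 rad.
Bracket: H₀ sin φ sin δ + cos φ cos δ sin H₀ = 1.7163×0.55194×0.21403 + 0.83389×0.97683×0.98943 = 0.202749 + 0.805959 = 1.008708.
Q̄ = (S₀/π) × [bracket] = (2141/π) × 1.008708 = 687.44 W/m².
— Configuration B (φ=+39.8°):
Solar longitude: λ_s = 360° × (118 − 161)/724.60 = -21.364°, i.e. -21.364° + 360° = 338.636°.
sin δ = sin 69.60° × sin 338.636° = -0.34144, so δ = -19.964°.
cos H₀ = −tan(+39.8°) tan(-19.964°) = 0.3027, H₀ = 1.2633 rad.
Bracket: H₀ sin φ sin δ + cos φ cos δ sin H₀ = 1.2633×0.64011×-0.34144 + 0.76828×0.93990×0.95310 = -0.276106 + 0.688240 = 0.412134.
Q̄ = (S₀/π) × [bracket] = (2141/π) × 0.412134 = 280.87 W/m².
Ratio Q̄_A / Q̄_B = 687.44 / 280.87 = 2.448.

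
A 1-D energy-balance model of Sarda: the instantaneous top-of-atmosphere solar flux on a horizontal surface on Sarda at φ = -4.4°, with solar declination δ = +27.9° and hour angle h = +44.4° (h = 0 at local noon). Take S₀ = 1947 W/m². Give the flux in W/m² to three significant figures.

cos θ_z = sin φ sin δ + cos φ cos δ cos h = -0.035899 + 0.629565 = 0.593666.
Flux = S₀ · cos θ_z = 1947 × 0.593666 = 1156 W/m².

1.16e+03 W/m²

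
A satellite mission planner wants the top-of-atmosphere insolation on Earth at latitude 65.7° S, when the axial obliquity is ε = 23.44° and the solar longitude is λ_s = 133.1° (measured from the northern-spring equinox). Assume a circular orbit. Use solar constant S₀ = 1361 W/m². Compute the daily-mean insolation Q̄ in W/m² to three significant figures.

Solar declination: sin δ = sin ε · sin λ_s = sin 23.44° × sin 133.1° = 0.29045, so δ = +16.885°.
cos H₀ = −tan(-65.7°) tan(+16.885°) = 0.6723, H₀ = 0.8335 rad.
Bracket: H₀ sin φ sin δ + cos φ cos δ sin H₀ = 0.8335×-0.91140×0.29045 + 0.41151×0.95689×0.74032 = -0.220641 + 0.291516 = 0.070875.
Q̄ = (S₀/π) × [bracket] = (1361/π) × 0.070875 = 30.70 W/m².

Q̄ ≈ 30.7 W/m²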